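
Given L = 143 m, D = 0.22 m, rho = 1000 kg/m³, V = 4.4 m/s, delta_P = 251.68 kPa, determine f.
Formula: \Delta P = f \frac{L}{D} \frac{\rho V^2}{2}
Substituting knowns: 251.68 = f·(143/0.22)·0.5·1000·4.4²/1000
Solving for f: f = (251.68·1000)/((143/0.22)·0.5·1000·4.4²) = 0.04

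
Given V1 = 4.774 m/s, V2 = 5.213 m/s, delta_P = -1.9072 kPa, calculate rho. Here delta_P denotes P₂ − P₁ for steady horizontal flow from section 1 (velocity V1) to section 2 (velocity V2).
Formula: \Delta P = \frac{1}{2} \rho (V_1^2 - V_2^2)
Substituting knowns: -1.9072 = 0.5·rho·(4.774² − 5.213²)/1000
Solving for rho: rho = 2·(-1.9072·1000)/(4.774² − 5.213²) = 870 kg/m³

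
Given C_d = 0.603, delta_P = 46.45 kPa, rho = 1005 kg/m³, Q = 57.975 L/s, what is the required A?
Formula: Q = C_d A \sqrt{\frac{2 \Delta P}{\rho}}
Substituting knowns: 57.975 = 0.603·A·√(2·(46.45·1000)/1005)·1000
Solving for A: A = (57.975/1000)/(0.603·√(2·(46.45·1000)/1005)) = 0.01 m²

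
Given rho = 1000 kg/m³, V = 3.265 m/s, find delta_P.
Formula: V = \sqrt{\frac{2 \Delta P}{\rho}}
Substituting knowns: 3.265 = √(2·(delta_P·1000)/1000)
Solving for delta_P: delta_P = 3.265²·1000/2/1000 = 5.33 kPa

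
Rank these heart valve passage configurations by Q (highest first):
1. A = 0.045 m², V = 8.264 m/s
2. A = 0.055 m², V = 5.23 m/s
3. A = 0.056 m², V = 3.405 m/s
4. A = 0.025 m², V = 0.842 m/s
Case 1: Q = 371.9 L/s
Case 2: Q = 287.7 L/s
Case 3: Q = 190.7 L/s
Case 4: Q = 21.05 L/s
Ranking (highest first): 1, 2, 3, 4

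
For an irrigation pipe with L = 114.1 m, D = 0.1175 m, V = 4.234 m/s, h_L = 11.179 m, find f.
Formula: h_L = f \frac{L}{D} \frac{V^2}{2g}
Substituting knowns: 11.179 = f·(114.1/0.1175)·4.234²/(2·9.81)
Solving for f: f = 11.179·2·9.81/((114.1/0.1175)·4.234²) = 0.0126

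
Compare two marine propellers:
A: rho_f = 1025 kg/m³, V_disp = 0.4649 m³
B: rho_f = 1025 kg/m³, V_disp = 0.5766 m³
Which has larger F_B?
F_B(A) = 4675 N, F_B(B) = 5798 N. Answer: B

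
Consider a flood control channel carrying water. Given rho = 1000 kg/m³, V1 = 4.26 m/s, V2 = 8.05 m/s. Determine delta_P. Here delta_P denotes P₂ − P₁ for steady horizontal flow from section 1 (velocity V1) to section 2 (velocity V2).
Formula: \Delta P = \frac{1}{2} \rho (V_1^2 - V_2^2)
delta_P = 0.5·1000·(4.26² − 8.05²)/1000 = -23.33 kPa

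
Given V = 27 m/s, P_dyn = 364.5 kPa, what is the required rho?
Formula: P_{dyn} = \frac{1}{2} \rho V^2
Substituting knowns: 364.5 = 0.5·rho·27²/1000
Solving for rho: rho = 2·(364.5·1000)/27² = 1000 kg/m³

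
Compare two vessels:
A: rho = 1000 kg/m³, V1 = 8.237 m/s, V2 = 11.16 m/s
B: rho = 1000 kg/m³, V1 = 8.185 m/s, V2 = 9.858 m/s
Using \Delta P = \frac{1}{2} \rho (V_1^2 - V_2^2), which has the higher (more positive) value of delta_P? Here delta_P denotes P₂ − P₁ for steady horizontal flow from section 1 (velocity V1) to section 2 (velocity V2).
delta_P(A) = -28.35 kPa, delta_P(B) = -15.09 kPa. Answer: B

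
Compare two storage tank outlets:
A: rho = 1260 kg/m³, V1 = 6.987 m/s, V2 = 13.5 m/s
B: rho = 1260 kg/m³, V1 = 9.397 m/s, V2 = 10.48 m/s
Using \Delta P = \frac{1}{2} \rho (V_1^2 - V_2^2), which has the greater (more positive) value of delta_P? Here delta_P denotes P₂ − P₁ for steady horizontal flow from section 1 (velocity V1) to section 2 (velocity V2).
delta_P(A) = -84.06 kPa, delta_P(B) = -13.56 kPa. Answer: B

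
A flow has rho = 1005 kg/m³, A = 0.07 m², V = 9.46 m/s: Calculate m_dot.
Formula: \dot{m} = \rho A V
m_dot = 1005·0.07·9.46 = 665.5 kg/s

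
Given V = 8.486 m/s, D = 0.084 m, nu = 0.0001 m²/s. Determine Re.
Formula: Re = \frac{V D}{\nu}
Re = 8.486·0.084/0.0001 = 7128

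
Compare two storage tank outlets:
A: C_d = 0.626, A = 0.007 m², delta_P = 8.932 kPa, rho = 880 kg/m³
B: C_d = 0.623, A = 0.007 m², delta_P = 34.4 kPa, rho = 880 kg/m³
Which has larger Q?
Q(A) = 19.74 L/s, Q(B) = 38.56 L/s. Answer: B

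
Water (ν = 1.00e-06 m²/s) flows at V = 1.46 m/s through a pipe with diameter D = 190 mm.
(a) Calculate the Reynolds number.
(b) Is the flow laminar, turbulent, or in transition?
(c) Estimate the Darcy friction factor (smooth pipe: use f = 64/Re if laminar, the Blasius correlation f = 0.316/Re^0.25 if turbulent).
(a) Re = V·D/ν = 1.46·0.19/1.00e-06 = 277400
(b) Flow regime: turbulent (Re > 4000)
(c) Friction factor: f = 0.316/Re^0.25 = 0.316/277400^0.25 = 0.01377 (Blasius is strictly valid for Re ≲ 1e5; used here as the smooth-pipe estimate the problem specifies)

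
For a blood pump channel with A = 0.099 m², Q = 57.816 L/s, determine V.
Formula: Q = A V
Substituting knowns: 57.816 = 0.099·V·1000
Solving for V: V = (57.816/1000)/0.099 = 0.584 m/s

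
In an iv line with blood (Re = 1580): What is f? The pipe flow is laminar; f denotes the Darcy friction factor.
Formula: f = \frac{64}{Re}
f = 64/1580 = 0.04051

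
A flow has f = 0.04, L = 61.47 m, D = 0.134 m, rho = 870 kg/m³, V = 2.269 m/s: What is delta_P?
Formula: \Delta P = f \frac{L}{D} \frac{\rho V^2}{2}
delta_P = 0.04·(61.47/0.134)·0.5·870·2.269²/1000 = 41.09 kPa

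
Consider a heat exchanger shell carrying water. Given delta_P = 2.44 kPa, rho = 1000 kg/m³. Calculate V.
Formula: V = \sqrt{\frac{2 \Delta P}{\rho}}
V = √(2·(2.44·1000)/1000) = 2.209 m/s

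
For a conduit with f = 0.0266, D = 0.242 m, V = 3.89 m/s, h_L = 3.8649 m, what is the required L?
Formula: h_L = f \frac{L}{D} \frac{V^2}{2g}
Substituting knowns: 3.8649 = 0.0266·(L/0.242)·3.89²/(2·9.81)
Solving for L: L = 3.8649·2·9.81·0.242/(0.0266·3.89²) = 45.59 m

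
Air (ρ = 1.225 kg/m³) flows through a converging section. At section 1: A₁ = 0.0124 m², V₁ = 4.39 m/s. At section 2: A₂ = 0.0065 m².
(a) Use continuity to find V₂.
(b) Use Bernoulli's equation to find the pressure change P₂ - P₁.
(a) Continuity: A₁V₁=A₂V₂ -> V₂=A₁V₁/A₂=0.0124*4.39/0.0065=8.37 m/s
(b) Bernoulli: P₂-P₁=0.5*rho*(V₁^2-V₂^2)/1000=0.5*1.225*(4.39^2-8.37^2)/1000=-0.03111 kPa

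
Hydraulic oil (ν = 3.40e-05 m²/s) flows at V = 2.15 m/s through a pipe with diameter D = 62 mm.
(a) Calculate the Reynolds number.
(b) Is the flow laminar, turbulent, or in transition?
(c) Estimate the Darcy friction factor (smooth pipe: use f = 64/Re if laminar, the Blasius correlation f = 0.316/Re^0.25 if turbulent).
(a) Re = V·D/ν = 2.15·0.062/3.40e-05 = 3920.6
(b) Flow regime: transition (2300 ≤ Re ≤ 4000)
(c) Friction factor: f ≈ 0.04 (transitional regime, no simple correlation)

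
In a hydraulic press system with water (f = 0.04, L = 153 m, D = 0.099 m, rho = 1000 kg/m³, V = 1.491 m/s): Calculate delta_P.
Formula: \Delta P = f \frac{L}{D} \frac{\rho V^2}{2}
delta_P = 0.04·(153/0.099)·0.5·1000·1.491²/1000 = 68.71 kPa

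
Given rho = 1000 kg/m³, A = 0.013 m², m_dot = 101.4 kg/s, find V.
Formula: \dot{m} = \rho A V
Substituting knowns: 101.4 = 1000·0.013·V
Solving for V: V = 101.4/(1000·0.013) = 7.8 m/s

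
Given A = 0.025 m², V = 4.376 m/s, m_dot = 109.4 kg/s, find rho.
Formula: \dot{m} = \rho A V
Substituting knowns: 109.4 = rho·0.025·4.376
Solving for rho: rho = 109.4/(0.025·4.376) = 1000 kg/m³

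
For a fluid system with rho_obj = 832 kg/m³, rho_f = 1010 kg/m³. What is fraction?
Formula: f_{sub} = \frac{\rho_{obj}}{\rho_f}
fraction = 832/1010 = 0.8238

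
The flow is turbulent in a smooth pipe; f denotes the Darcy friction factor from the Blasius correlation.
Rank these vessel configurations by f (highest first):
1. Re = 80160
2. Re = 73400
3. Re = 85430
Case 1: f = 0.01878
Case 2: f = 0.0192
Case 3: f = 0.01848
Ranking (highest first): 2, 1, 3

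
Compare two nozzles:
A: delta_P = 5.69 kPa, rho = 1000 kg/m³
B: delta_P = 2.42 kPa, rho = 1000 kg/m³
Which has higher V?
V(A) = 3.373 m/s, V(B) = 2.2 m/s. Answer: A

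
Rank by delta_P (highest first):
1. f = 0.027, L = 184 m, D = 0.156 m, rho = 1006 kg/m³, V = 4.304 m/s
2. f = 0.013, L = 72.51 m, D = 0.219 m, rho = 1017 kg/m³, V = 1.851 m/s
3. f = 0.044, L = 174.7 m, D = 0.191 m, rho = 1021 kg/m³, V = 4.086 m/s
Case 1: delta_P = 296.7 kPa
Case 2: delta_P = 7.499 kPa
Case 3: delta_P = 343 kPa
Ranking (highest first): 3, 1, 2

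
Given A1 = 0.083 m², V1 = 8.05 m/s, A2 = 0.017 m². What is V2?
Formula: V_2 = \frac{A_1 V_1}{A_2}
V2 = 0.083·8.05/0.017 = 39.3 m/s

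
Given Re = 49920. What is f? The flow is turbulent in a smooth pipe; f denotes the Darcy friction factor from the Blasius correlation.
Formula: f = \frac{0.316}{Re^{0.25}}
f = 0.316/49920^0.25 = 0.02114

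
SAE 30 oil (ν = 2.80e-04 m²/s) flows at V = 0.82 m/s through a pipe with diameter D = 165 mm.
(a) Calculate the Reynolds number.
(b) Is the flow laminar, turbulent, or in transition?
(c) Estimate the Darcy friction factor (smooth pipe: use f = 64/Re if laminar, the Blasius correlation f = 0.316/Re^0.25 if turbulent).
(a) Re = V·D/ν = 0.82·0.165/2.80e-04 = 483.21
(b) Flow regime: laminar (Re < 2300)
(c) Friction factor: f = 64/Re = 64/483.21 = 0.1324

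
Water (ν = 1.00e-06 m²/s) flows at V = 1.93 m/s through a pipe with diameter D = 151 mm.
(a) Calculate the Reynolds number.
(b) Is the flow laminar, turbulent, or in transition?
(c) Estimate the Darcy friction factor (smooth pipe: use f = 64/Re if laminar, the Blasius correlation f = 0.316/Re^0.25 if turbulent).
(a) Re = V·D/ν = 1.93·0.151/1.00e-06 = 291430
(b) Flow regime: turbulent (Re > 4000)
(c) Friction factor: f = 0.316/Re^0.25 = 0.316/291430^0.25 = 0.0136 (Blasius is strictly valid for Re ≲ 1e5; used here as the smooth-pipe estimate the problem specifies)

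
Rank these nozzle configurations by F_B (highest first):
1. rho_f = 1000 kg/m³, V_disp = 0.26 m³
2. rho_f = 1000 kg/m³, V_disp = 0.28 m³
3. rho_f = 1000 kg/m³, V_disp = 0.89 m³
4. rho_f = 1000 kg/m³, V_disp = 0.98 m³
Case 1: F_B = 2551 N
Case 2: F_B = 2747 N
Case 3: F_B = 8731 N
Case 4: F_B = 9614 N
Ranking (highest first): 4, 3, 2, 1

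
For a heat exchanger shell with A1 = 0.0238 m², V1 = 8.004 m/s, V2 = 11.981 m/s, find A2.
Formula: V_2 = \frac{A_1 V_1}{A_2}
Substituting knowns: 11.981 = 0.0238·8.004/A2
Solving for A2: A2 = 0.0238·8.004/11.981 = 0.0159 m²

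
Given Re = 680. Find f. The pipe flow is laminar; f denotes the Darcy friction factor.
Formula: f = \frac{64}{Re}
f = 64/680 = 0.09412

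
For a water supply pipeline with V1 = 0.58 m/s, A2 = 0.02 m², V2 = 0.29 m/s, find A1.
Formula: V_2 = \frac{A_1 V_1}{A_2}
Substituting knowns: 0.29 = A1·0.58/0.02
Solving for A1: A1 = 0.29·0.02/0.58 = 0.01 m²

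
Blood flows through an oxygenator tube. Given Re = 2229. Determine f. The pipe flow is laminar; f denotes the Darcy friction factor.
Formula: f = \frac{64}{Re}
f = 64/2229 = 0.02871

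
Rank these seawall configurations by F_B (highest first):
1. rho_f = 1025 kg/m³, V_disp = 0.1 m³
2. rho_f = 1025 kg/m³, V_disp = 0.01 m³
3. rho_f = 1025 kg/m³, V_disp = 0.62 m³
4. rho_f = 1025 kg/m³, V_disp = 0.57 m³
Case 1: F_B = 1006 N
Case 2: F_B = 100.6 N
Case 3: F_B = 6234 N
Case 4: F_B = 5731 N
Ranking (highest first): 3, 4, 1, 2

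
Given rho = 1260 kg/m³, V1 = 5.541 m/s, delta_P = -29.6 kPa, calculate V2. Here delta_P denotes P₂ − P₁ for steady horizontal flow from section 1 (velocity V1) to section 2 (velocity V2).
Formula: \Delta P = \frac{1}{2} \rho (V_1^2 - V_2^2)
Substituting knowns: -29.6 = 0.5·1260·(5.541² − V2²)/1000
Solving for V2: V2 = √(5.541² − 2·(-29.6·1000)/1260) = 8.814 m/s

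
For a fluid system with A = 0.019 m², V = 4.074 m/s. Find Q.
Formula: Q = A V
Q = 0.019·4.074·1000 = 77.41 L/s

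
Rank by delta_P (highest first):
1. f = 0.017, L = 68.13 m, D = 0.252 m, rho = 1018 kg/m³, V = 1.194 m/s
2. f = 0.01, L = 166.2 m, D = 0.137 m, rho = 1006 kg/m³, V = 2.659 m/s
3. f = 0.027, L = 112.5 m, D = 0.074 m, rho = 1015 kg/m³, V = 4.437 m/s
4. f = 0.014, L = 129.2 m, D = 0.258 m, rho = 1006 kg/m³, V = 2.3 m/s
Case 1: delta_P = 3.335 kPa
Case 2: delta_P = 43.14 kPa
Case 3: delta_P = 410.1 kPa
Case 4: delta_P = 18.65 kPa
Ranking (highest first): 3, 2, 4, 1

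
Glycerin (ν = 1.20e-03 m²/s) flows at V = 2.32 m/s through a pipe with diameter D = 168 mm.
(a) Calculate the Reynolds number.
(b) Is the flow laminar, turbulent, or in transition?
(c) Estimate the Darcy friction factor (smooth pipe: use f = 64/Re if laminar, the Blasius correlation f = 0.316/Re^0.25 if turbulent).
(a) Re = V·D/ν = 2.32·0.168/1.20e-03 = 324.8
(b) Flow regime: laminar (Re < 2300)
(c) Friction factor: f = 64/Re = 64/324.8 = 0.197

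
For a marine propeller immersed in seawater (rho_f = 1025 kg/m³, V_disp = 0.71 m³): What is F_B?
Formula: F_B = \rho_f g V_{disp}
F_B = 1025·9.81·0.71 = 7139 N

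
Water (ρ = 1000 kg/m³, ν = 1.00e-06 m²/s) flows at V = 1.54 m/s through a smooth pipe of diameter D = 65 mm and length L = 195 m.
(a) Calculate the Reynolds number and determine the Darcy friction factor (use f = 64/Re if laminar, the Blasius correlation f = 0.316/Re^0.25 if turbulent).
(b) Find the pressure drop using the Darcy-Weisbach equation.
(a) Re = V·D/ν = 1.54·0.065/1.00e-06 = 100100 → turbulent (Re > 4000); f = 0.316/Re^0.25 = 0.316/100100^0.25 = 0.017766 (Blasius is strictly valid for Re ≲ 1e5; used here as the smooth-pipe estimate the problem specifies)
(b) Darcy-Weisbach: ΔP = f·(L/D)·½ρV²/1000 = 0.017766·(195/0.065)·½·1000·1.54²/1000 = 63.2 kPa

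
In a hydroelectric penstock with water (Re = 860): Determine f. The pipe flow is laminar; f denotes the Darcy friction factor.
Formula: f = \frac{64}{Re}
f = 64/860 = 0.07442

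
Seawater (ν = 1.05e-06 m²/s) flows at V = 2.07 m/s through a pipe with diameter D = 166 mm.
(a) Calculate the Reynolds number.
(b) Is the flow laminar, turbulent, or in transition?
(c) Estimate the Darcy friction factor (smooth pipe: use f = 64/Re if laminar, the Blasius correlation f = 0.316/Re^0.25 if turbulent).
(a) Re = V·D/ν = 2.07·0.166/1.05e-06 = 327260
(b) Flow regime: turbulent (Re > 4000)
(c) Friction factor: f = 0.316/Re^0.25 = 0.316/327260^0.25 = 0.01321 (Blasius is strictly valid for Re ≲ 1e5; used here as the smooth-pipe estimate the problem specifies)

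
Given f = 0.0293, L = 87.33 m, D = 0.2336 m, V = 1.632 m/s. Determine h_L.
Formula: h_L = f \frac{L}{D} \frac{V^2}{2g}
h_L = 0.0293·(87.33/0.2336)·1.632²/(2·9.81) = 1.487 m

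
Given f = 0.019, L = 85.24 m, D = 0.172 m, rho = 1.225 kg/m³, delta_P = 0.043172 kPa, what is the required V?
Formula: \Delta P = f \frac{L}{D} \frac{\rho V^2}{2}
Substituting knowns: 0.043172 = 0.019·(85.24/0.172)·0.5·1.225·V²/1000
Solving for V: V = √((0.043172·1000)/(0.019·(85.24/0.172)·0.5·1.225)) = 2.736 m/s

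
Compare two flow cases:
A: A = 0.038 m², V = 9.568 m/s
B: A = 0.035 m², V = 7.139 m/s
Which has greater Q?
Q(A) = 363.6 L/s, Q(B) = 249.9 L/s. Answer: A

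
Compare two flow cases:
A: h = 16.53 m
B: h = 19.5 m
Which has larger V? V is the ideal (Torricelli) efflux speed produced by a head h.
V(A) = 18.01 m/s, V(B) = 19.56 m/s. Answer: B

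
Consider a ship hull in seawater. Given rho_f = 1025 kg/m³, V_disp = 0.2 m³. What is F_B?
Formula: F_B = \rho_f g V_{disp}
F_B = 1025·9.81·0.2 = 2011 N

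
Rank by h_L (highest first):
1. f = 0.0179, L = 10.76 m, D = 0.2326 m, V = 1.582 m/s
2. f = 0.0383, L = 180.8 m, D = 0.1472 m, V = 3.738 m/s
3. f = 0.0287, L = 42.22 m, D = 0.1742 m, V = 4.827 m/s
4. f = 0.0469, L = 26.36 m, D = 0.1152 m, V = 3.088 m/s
Case 1: h_L = 0.1056 m
Case 2: h_L = 33.5 m
Case 3: h_L = 8.261 m
Case 4: h_L = 5.216 m
Ranking (highest first): 2, 3, 4, 1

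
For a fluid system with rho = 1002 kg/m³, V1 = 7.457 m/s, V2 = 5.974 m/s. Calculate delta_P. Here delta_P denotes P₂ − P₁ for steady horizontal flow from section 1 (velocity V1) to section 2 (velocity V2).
Formula: \Delta P = \frac{1}{2} \rho (V_1^2 - V_2^2)
delta_P = 0.5·1002·(7.457² − 5.974²)/1000 = 9.979 kPa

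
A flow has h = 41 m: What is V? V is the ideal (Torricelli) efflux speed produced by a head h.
Formula: V = \sqrt{2 g h}
V = √(2·9.81·41) = 28.36 m/s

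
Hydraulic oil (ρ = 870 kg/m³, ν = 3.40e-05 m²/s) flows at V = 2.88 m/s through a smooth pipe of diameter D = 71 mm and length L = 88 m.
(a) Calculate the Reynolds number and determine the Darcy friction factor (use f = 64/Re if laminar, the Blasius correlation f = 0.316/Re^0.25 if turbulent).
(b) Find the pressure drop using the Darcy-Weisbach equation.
(a) Re = V·D/ν = 2.88·0.071/3.40e-05 = 6014.1 → turbulent (Re > 4000); f = 0.316/Re^0.25 = 0.316/6014.1^0.25 = 0.035883
(b) Darcy-Weisbach: ΔP = f·(L/D)·½ρV²/1000 = 0.035883·(88/0.071)·½·870·2.88²/1000 = 160.5 kPa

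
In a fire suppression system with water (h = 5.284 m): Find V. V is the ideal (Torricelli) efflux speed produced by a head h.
Formula: V = \sqrt{2 g h}
V = √(2·9.81·5.284) = 10.18 m/s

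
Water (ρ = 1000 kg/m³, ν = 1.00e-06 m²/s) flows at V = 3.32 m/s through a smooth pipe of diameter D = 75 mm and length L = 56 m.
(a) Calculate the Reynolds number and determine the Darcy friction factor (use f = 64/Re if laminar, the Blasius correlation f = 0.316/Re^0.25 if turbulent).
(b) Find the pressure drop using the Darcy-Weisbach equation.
(a) Re = V·D/ν = 3.32·0.075/1.00e-06 = 249000 → turbulent (Re > 4000); f = 0.316/Re^0.25 = 0.316/249000^0.25 = 0.014146 (Blasius is strictly valid for Re ≲ 1e5; used here as the smooth-pipe estimate the problem specifies)
(b) Darcy-Weisbach: ΔP = f·(L/D)·½ρV²/1000 = 0.014146·(56/0.075)·½·1000·3.32²/1000 = 58.21 kPa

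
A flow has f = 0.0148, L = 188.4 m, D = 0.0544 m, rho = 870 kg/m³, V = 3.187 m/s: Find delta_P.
Formula: \Delta P = f \frac{L}{D} \frac{\rho V^2}{2}
delta_P = 0.0148·(188.4/0.0544)·0.5·870·3.187²/1000 = 226.5 kPa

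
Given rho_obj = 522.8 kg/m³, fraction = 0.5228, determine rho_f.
Formula: f_{sub} = \frac{\rho_{obj}}{\rho_f}
Substituting knowns: 0.5228 = 522.8/rho_f
Solving for rho_f: rho_f = 522.8/0.5228 = 1000 kg/m³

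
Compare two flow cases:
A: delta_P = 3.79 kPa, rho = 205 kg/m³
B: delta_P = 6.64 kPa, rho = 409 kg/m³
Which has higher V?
V(A) = 6.081 m/s, V(B) = 5.698 m/s. Answer: A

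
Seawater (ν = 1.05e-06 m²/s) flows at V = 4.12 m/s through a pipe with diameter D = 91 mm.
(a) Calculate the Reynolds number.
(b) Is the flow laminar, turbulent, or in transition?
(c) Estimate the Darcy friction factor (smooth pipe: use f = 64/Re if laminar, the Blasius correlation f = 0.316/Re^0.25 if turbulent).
(a) Re = V·D/ν = 4.12·0.091/1.05e-06 = 357070
(b) Flow regime: turbulent (Re > 4000)
(c) Friction factor: f = 0.316/Re^0.25 = 0.316/357070^0.25 = 0.01293 (Blasius is strictly valid for Re ≲ 1e5; used here as the smooth-pipe estimate the problem specifies)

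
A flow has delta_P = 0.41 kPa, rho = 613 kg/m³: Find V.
Formula: V = \sqrt{\frac{2 \Delta P}{\rho}}
V = √(2·(0.41·1000)/613) = 1.157 m/s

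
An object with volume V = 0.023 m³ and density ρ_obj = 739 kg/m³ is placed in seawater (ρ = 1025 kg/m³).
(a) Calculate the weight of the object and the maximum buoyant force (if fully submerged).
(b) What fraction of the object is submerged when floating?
(a) W=rho_obj*g*V=739*9.81*0.023=166.7 N; F_B(max)=rho*g*V=1025*9.81*0.023=231.3 N
(b) Floating fraction=rho_obj/rho=739/1025=0.721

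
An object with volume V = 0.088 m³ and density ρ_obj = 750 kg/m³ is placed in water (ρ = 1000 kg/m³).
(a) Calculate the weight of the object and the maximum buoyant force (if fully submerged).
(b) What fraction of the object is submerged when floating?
(a) W=rho_obj*g*V=750*9.81*0.088=647.5 N; F_B(max)=rho*g*V=1000*9.81*0.088=863.3 N
(b) Floating fraction=rho_obj/rho=750/1000=0.750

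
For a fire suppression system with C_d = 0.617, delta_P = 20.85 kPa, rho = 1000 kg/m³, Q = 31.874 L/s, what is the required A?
Formula: Q = C_d A \sqrt{\frac{2 \Delta P}{\rho}}
Substituting knowns: 31.874 = 0.617·A·√(2·(20.85·1000)/1000)·1000
Solving for A: A = (31.874/1000)/(0.617·√(2·(20.85·1000)/1000)) = 0.008 m²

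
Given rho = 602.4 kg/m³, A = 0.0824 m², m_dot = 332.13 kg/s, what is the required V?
Formula: \dot{m} = \rho A V
Substituting knowns: 332.13 = 602.4·0.0824·V
Solving for V: V = 332.13/(602.4·0.0824) = 6.691 m/s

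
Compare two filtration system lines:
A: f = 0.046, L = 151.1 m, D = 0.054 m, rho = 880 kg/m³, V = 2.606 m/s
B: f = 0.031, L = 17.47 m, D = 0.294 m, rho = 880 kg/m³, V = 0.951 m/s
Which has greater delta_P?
delta_P(A) = 384.6 kPa, delta_P(B) = 0.733 kPa. Answer: A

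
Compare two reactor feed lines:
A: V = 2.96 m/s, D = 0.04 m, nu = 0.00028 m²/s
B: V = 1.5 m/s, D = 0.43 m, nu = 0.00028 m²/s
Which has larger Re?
Re(A) = 422.9, Re(B) = 2304. Answer: B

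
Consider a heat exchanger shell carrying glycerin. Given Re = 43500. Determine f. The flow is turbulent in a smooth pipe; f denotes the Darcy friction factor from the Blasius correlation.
Formula: f = \frac{0.316}{Re^{0.25}}
f = 0.316/43500^0.25 = 0.02188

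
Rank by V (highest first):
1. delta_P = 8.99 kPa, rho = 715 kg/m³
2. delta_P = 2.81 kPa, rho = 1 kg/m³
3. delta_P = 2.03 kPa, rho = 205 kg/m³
Case 1: V = 5.015 m/s
Case 2: V = 74.97 m/s
Case 3: V = 4.45 m/s
Ranking (highest first): 2, 1, 3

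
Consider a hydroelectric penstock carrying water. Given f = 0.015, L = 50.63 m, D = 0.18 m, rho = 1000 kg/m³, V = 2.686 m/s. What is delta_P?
Formula: \Delta P = f \frac{L}{D} \frac{\rho V^2}{2}
delta_P = 0.015·(50.63/0.18)·0.5·1000·2.686²/1000 = 15.22 kPa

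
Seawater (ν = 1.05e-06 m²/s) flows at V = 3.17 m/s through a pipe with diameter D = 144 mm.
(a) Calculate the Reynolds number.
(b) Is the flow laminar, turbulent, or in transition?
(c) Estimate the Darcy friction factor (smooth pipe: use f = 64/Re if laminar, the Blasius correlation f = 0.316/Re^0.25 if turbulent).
(a) Re = V·D/ν = 3.17·0.144/1.05e-06 = 434740
(b) Flow regime: turbulent (Re > 4000)
(c) Friction factor: f = 0.316/Re^0.25 = 0.316/434740^0.25 = 0.01231 (Blasius is strictly valid for Re ≲ 1e5; used here as the smooth-pipe estimate the problem specifies)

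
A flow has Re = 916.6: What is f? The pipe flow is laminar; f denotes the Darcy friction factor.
Formula: f = \frac{64}{Re}
f = 64/916.6 = 0.06982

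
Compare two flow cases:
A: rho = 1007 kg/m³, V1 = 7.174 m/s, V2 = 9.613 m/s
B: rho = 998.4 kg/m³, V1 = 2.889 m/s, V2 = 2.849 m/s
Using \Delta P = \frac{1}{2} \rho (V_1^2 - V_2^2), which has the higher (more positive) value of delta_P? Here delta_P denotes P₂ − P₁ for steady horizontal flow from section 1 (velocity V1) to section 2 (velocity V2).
delta_P(A) = -20.62 kPa, delta_P(B) = 0.1146 kPa. Answer: B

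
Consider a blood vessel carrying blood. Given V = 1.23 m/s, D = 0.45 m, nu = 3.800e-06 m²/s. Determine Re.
Formula: Re = \frac{V D}{\nu}
Re = 1.23·0.45/3.800e-06 = 145658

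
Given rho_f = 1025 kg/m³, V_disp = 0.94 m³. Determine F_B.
Formula: F_B = \rho_f g V_{disp}
F_B = 1025·9.81·0.94 = 9452 N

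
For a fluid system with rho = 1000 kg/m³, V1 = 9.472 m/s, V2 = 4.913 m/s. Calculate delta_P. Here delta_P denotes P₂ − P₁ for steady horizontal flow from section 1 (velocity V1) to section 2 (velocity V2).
Formula: \Delta P = \frac{1}{2} \rho (V_1^2 - V_2^2)
delta_P = 0.5·1000·(9.472² − 4.913²)/1000 = 32.79 kPa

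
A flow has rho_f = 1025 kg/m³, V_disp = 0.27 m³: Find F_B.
Formula: F_B = \rho_f g V_{disp}
F_B = 1025·9.81·0.27 = 2715 N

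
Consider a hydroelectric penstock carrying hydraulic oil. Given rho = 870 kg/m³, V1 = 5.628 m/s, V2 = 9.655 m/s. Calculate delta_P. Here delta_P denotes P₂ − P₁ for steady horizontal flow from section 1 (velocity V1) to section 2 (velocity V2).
Formula: \Delta P = \frac{1}{2} \rho (V_1^2 - V_2^2)
delta_P = 0.5·870·(5.628² − 9.655²)/1000 = -26.77 kPa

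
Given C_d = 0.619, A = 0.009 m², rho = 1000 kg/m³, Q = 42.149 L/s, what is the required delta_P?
Formula: Q = C_d A \sqrt{\frac{2 \Delta P}{\rho}}
Substituting knowns: 42.149 = 0.619·0.009·√(2·(delta_P·1000)/1000)·1000
Solving for delta_P: delta_P = ((42.149/1000)/(0.619·0.009))²·1000/2/1000 = 28.62 kPa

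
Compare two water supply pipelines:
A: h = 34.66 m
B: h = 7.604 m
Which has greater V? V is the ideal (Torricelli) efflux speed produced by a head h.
V(A) = 26.08 m/s, V(B) = 12.21 m/s. Answer: A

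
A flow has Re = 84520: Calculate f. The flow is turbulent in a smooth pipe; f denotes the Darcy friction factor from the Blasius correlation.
Formula: f = \frac{0.316}{Re^{0.25}}
f = 0.316/84520^0.25 = 0.01853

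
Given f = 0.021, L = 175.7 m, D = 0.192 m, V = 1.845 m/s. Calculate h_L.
Formula: h_L = f \frac{L}{D} \frac{V^2}{2g}
h_L = 0.021·(175.7/0.192)·1.845²/(2·9.81) = 3.334 m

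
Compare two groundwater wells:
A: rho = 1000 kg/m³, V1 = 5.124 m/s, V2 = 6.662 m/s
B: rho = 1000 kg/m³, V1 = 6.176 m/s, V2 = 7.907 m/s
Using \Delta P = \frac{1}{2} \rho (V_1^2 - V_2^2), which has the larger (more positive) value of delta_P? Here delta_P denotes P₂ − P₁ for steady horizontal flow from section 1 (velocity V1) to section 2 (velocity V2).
delta_P(A) = -9.063 kPa, delta_P(B) = -12.19 kPa. Answer: A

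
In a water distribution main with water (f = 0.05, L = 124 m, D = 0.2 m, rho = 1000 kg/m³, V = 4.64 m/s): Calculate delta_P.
Formula: \Delta P = f \frac{L}{D} \frac{\rho V^2}{2}
delta_P = 0.05·(124/0.2)·0.5·1000·4.64²/1000 = 333.7 kPa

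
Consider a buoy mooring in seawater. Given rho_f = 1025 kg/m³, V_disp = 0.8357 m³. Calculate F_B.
Formula: F_B = \rho_f g V_{disp}
F_B = 1025·9.81·0.8357 = 8403 N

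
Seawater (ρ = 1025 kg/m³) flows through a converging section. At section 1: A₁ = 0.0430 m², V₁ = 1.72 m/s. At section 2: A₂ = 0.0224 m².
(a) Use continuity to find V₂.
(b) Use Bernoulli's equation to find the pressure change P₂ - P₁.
(a) Continuity: A₁V₁=A₂V₂ -> V₂=A₁V₁/A₂=0.0430*1.72/0.0224=3.30 m/s
(b) Bernoulli: P₂-P₁=0.5*rho*(V₁^2-V₂^2)/1000=0.5*1025*(1.72^2-3.30^2)/1000=-4.065 kPa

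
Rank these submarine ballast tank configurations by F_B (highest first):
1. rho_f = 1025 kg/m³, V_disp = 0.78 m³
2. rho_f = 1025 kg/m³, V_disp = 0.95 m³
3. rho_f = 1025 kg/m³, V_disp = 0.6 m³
Case 1: F_B = 7843 N
Case 2: F_B = 9552 N
Case 3: F_B = 6033 N
Ranking (highest first): 2, 1, 3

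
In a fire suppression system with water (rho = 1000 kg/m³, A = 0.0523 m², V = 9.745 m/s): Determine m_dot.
Formula: \dot{m} = \rho A V
m_dot = 1000·0.0523·9.745 = 509.7 kg/s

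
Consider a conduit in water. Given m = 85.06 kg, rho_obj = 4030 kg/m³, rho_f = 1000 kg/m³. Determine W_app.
Formula: W_{app} = mg\left(1 - \frac{\rho_f}{\rho_{obj}}\right)
W_app = 85.06·9.81·(1 − 1000/4030) = 627.4 N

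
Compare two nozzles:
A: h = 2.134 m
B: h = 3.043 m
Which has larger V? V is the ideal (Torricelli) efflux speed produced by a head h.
V(A) = 6.471 m/s, V(B) = 7.727 m/s. Answer: B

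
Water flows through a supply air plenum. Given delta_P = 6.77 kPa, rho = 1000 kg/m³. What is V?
Formula: V = \sqrt{\frac{2 \Delta P}{\rho}}
V = √(2·(6.77·1000)/1000) = 3.68 m/s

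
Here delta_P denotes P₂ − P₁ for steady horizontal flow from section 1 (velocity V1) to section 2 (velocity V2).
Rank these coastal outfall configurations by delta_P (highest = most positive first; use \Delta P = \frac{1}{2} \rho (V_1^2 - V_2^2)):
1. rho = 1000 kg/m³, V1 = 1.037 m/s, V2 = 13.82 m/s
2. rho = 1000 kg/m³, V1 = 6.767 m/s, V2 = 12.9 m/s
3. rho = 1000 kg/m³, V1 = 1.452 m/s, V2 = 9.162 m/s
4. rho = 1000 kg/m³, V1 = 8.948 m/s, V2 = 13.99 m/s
Case 1: delta_P = -94.96 kPa
Case 2: delta_P = -60.31 kPa
Case 3: delta_P = -40.92 kPa
Case 4: delta_P = -57.83 kPa
Ranking (highest first): 3, 4, 2, 1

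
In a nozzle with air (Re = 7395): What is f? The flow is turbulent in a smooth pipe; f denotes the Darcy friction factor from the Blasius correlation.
Formula: f = \frac{0.316}{Re^{0.25}}
f = 0.316/7395^0.25 = 0.03408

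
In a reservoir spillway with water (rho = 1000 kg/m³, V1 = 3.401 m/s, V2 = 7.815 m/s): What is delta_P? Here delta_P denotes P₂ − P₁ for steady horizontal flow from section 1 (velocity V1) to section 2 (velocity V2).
Formula: \Delta P = \frac{1}{2} \rho (V_1^2 - V_2^2)
delta_P = 0.5·1000·(3.401² − 7.815²)/1000 = -24.75 kPa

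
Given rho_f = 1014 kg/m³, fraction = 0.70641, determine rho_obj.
Formula: f_{sub} = \frac{\rho_{obj}}{\rho_f}
Substituting knowns: 0.70641 = rho_obj/1014
Solving for rho_obj: rho_obj = 0.70641·1014 = 716.3 kg/m³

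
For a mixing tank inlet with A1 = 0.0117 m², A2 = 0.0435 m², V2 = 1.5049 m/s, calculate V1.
Formula: V_2 = \frac{A_1 V_1}{A_2}
Substituting knowns: 1.5049 = 0.0117·V1/0.0435
Solving for V1: V1 = 1.5049·0.0435/0.0117 = 5.595 m/s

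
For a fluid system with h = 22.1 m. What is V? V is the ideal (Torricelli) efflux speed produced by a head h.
Formula: V = \sqrt{2 g h}
V = √(2·9.81·22.1) = 20.82 m/s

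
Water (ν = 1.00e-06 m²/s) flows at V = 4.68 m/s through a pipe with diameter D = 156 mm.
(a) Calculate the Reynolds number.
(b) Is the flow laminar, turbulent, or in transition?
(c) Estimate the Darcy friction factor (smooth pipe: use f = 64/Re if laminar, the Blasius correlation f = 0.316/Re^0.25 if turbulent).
(a) Re = V·D/ν = 4.68·0.156/1.00e-06 = 730080
(b) Flow regime: turbulent (Re > 4000)
(c) Friction factor: f = 0.316/Re^0.25 = 0.316/730080^0.25 = 0.01081 (Blasius is strictly valid for Re ≲ 1e5; used here as the smooth-pipe estimate the problem specifies)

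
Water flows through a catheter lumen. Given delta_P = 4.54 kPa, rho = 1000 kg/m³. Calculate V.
Formula: V = \sqrt{\frac{2 \Delta P}{\rho}}
V = √(2·(4.54·1000)/1000) = 3.013 m/s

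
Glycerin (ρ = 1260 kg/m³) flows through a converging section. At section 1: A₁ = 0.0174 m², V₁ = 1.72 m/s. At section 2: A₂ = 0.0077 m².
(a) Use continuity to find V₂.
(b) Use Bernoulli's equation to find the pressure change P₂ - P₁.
(a) Continuity: A₁V₁=A₂V₂ -> V₂=A₁V₁/A₂=0.0174*1.72/0.0077=3.89 m/s
(b) Bernoulli: P₂-P₁=0.5*rho*(V₁^2-V₂^2)/1000=0.5*1260*(1.72^2-3.89^2)/1000=-7.669 kPa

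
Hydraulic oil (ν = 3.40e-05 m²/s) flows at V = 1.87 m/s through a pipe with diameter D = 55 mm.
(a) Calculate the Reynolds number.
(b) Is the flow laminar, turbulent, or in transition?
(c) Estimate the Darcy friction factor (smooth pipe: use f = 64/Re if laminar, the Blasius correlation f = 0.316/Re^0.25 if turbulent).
(a) Re = V·D/ν = 1.87·0.055/3.40e-05 = 3025
(b) Flow regime: transition (2300 ≤ Re ≤ 4000)
(c) Friction factor: f ≈ 0.04 (transitional regime, no simple correlation)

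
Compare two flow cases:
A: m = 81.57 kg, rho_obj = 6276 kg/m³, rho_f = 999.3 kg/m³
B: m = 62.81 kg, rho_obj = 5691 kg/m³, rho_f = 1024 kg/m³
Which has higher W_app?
W_app(A) = 672.8 N, W_app(B) = 505.3 N. Answer: A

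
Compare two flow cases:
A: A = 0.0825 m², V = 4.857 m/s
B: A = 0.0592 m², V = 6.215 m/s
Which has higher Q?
Q(A) = 400.7 L/s, Q(B) = 367.9 L/s. Answer: A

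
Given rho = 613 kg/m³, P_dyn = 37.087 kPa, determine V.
Formula: P_{dyn} = \frac{1}{2} \rho V^2
Substituting knowns: 37.087 = 0.5·613·V²/1000
Solving for V: V = √(2·(37.087·1000)/613) = 11 m/s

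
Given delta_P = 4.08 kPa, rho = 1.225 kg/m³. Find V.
Formula: V = \sqrt{\frac{2 \Delta P}{\rho}}
V = √(2·(4.08·1000)/1.225) = 81.62 m/s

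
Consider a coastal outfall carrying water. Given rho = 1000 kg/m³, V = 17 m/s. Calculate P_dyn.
Formula: P_{dyn} = \frac{1}{2} \rho V^2
P_dyn = 0.5·1000·17²/1000 = 144.5 kPa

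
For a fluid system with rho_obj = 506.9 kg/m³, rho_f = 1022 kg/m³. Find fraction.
Formula: f_{sub} = \frac{\rho_{obj}}{\rho_f}
fraction = 506.9/1022 = 0.496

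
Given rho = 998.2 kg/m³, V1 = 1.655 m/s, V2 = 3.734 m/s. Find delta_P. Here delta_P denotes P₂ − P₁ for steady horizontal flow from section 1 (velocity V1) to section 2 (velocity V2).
Formula: \Delta P = \frac{1}{2} \rho (V_1^2 - V_2^2)
delta_P = 0.5·998.2·(1.655² − 3.734²)/1000 = -5.592 kPa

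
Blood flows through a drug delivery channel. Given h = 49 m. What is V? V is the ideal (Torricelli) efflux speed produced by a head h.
Formula: V = \sqrt{2 g h}
V = √(2·9.81·49) = 31.01 m/s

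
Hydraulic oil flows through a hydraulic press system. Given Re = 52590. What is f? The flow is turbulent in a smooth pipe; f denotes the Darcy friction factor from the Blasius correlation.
Formula: f = \frac{0.316}{Re^{0.25}}
f = 0.316/52590^0.25 = 0.02087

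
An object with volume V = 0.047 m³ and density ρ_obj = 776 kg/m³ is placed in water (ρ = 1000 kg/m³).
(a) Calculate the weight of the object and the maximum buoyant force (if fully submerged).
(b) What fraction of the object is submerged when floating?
(a) W=rho_obj*g*V=776*9.81*0.047=357.8 N; F_B(max)=rho*g*V=1000*9.81*0.047=461.1 N
(b) Floating fraction=rho_obj/rho=776/1000=0.776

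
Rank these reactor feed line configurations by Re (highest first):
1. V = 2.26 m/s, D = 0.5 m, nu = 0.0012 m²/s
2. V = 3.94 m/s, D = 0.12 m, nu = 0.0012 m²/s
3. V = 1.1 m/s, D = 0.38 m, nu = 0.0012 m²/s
Case 1: Re = 941.7
Case 2: Re = 394
Case 3: Re = 348.3
Ranking (highest first): 1, 2, 3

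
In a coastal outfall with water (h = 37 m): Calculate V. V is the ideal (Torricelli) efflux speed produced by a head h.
Formula: V = \sqrt{2 g h}
V = √(2·9.81·37) = 26.94 m/s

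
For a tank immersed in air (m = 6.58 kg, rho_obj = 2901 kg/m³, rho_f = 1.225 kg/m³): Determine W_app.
Formula: W_{app} = mg\left(1 - \frac{\rho_f}{\rho_{obj}}\right)
W_app = 6.58·9.81·(1 − 1.225/2901) = 64.52 N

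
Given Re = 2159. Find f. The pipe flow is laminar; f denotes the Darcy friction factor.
Formula: f = \frac{64}{Re}
f = 64/2159 = 0.02964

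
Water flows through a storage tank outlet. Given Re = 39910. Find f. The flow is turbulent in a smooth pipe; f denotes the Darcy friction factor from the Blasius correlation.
Formula: f = \frac{0.316}{Re^{0.25}}
f = 0.316/39910^0.25 = 0.02236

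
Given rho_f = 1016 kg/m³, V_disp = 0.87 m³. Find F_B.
Formula: F_B = \rho_f g V_{disp}
F_B = 1016·9.81·0.87 = 8671 N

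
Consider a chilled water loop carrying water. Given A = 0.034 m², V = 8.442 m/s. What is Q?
Formula: Q = A V
Q = 0.034·8.442·1000 = 287 L/s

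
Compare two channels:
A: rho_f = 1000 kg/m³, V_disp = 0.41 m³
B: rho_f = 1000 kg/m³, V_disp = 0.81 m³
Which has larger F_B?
F_B(A) = 4022 N, F_B(B) = 7946 N. Answer: B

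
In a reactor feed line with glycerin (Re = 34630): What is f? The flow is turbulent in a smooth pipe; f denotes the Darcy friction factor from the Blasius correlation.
Formula: f = \frac{0.316}{Re^{0.25}}
f = 0.316/34630^0.25 = 0.02316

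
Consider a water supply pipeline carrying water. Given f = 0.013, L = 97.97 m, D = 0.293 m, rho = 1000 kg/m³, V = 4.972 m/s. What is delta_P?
Formula: \Delta P = f \frac{L}{D} \frac{\rho V^2}{2}
delta_P = 0.013·(97.97/0.293)·0.5·1000·4.972²/1000 = 53.73 kPa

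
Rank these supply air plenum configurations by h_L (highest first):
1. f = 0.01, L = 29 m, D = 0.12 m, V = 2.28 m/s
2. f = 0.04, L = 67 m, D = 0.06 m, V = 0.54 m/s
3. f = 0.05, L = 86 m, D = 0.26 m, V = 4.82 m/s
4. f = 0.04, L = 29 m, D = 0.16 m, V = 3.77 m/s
Case 1: h_L = 0.6403 m
Case 2: h_L = 0.6639 m
Case 3: h_L = 19.58 m
Case 4: h_L = 5.252 m
Ranking (highest first): 3, 4, 2, 1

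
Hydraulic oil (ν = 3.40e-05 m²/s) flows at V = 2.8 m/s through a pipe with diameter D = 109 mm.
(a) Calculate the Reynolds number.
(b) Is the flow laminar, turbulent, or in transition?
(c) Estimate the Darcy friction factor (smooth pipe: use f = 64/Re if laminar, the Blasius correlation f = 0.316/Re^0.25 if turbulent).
(a) Re = V·D/ν = 2.8·0.109/3.40e-05 = 8976.5
(b) Flow regime: turbulent (Re > 4000)
(c) Friction factor: f = 0.316/Re^0.25 = 0.316/8976.5^0.25 = 0.03246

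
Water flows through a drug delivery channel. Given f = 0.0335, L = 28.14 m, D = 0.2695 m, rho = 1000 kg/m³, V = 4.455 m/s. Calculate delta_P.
Formula: \Delta P = f \frac{L}{D} \frac{\rho V^2}{2}
delta_P = 0.0335·(28.14/0.2695)·0.5·1000·4.455²/1000 = 34.71 kPa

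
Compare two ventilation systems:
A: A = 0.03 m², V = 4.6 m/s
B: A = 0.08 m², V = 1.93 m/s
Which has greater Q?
Q(A) = 138 L/s, Q(B) = 154.4 L/s. Answer: B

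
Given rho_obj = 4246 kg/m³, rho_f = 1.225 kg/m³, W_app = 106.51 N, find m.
Formula: W_{app} = mg\left(1 - \frac{\rho_f}{\rho_{obj}}\right)
Substituting knowns: 106.51 = m·9.81·(1 − 1.225/4246)
Solving for m: m = 106.51/(9.81·(1 − 1.225/4246)) = 10.86 kg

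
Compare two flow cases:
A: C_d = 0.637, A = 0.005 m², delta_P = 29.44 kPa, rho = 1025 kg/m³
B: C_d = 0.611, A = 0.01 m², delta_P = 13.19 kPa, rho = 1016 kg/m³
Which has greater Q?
Q(A) = 24.14 L/s, Q(B) = 31.13 L/s. Answer: B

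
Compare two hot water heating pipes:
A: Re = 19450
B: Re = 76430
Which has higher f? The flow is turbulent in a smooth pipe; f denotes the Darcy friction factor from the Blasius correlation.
f(A) = 0.02676, f(B) = 0.01901. Answer: A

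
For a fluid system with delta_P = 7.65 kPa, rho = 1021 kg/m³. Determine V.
Formula: V = \sqrt{\frac{2 \Delta P}{\rho}}
V = √(2·(7.65·1000)/1021) = 3.871 m/s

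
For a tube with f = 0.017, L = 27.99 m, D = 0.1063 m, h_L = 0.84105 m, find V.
Formula: h_L = f \frac{L}{D} \frac{V^2}{2g}
Substituting knowns: 0.84105 = 0.017·(27.99/0.1063)·V²/(2·9.81)
Solving for V: V = √(0.84105·2·9.81/(0.017·(27.99/0.1063))) = 1.92 m/s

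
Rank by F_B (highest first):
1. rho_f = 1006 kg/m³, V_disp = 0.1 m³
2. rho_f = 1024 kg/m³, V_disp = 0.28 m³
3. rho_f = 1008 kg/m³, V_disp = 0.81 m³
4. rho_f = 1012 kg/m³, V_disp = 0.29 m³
Case 1: F_B = 986.9 N
Case 2: F_B = 2813 N
Case 3: F_B = 8010 N
Case 4: F_B = 2879 N
Ranking (highest first): 3, 4, 2, 1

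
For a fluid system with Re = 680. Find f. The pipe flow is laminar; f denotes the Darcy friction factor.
Formula: f = \frac{64}{Re}
f = 64/680 = 0.09412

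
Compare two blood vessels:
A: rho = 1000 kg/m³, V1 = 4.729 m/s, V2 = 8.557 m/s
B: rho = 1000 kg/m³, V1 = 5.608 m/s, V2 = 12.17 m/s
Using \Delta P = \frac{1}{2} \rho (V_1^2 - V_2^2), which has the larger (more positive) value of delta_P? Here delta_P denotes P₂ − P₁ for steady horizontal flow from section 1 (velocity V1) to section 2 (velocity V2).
delta_P(A) = -25.43 kPa, delta_P(B) = -58.33 kPa. Answer: A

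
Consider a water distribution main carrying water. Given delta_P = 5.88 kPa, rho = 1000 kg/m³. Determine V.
Formula: V = \sqrt{\frac{2 \Delta P}{\rho}}
V = √(2·(5.88·1000)/1000) = 3.429 m/s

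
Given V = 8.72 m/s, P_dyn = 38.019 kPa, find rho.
Formula: P_{dyn} = \frac{1}{2} \rho V^2
Substituting knowns: 38.019 = 0.5·rho·8.72²/1000
Solving for rho: rho = 2·(38.019·1000)/8.72² = 1000 kg/m³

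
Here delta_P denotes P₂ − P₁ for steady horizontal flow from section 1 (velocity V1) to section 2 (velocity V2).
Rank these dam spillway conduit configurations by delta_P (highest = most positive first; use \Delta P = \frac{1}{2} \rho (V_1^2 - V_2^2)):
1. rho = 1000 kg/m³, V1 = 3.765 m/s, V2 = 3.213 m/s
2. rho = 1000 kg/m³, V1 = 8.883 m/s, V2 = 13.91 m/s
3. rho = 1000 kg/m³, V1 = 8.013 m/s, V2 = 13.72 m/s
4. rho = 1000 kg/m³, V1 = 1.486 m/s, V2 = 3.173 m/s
Case 1: delta_P = 1.926 kPa
Case 2: delta_P = -57.29 kPa
Case 3: delta_P = -62.02 kPa
Case 4: delta_P = -3.93 kPa
Ranking (highest first): 1, 4, 2, 3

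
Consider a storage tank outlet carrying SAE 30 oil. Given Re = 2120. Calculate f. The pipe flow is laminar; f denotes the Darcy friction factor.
Formula: f = \frac{64}{Re}
f = 64/2120 = 0.03019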